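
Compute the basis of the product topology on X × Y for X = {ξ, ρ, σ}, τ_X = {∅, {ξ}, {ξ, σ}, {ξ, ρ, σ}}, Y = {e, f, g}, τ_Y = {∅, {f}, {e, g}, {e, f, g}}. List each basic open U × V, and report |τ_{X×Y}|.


Basis B = {∅ × ∅, {ξ} × {f}, {ξ} × {e, g}, {ξ, σ} × {f}, {ξ} × {e, f, g}, {ξ, ρ, σ} × {f}, {ξ, σ} × {e, g}, {ξ, σ} × {e, f, g}, {ξ, ρ, σ} × {e, g}, {ξ, ρ, σ} × {e, f, g}}; |τ_{X×Y}| = 16.

Enumerate products U × V with U ∈ τ_X, V ∈ τ_Y (deduplicated):
  ∅ × ∅ = {} (∅)
  {ξ} × {f} = {(ξ,f)}
  {ξ} × {e, g} = {(ξ,e), (ξ,g)}
  {ξ, σ} × {f} = {(ξ,f), (σ,f)}
  {ξ} × {e, f, g} = {(ξ,e), (ξ,f), (ξ,g)}
  {ξ, ρ, σ} × {f} = {(ξ,f), (ρ,f), (σ,f)}
  {ξ, σ} × {e, g} = {(ξ,e), (ξ,g), (σ,e), (σ,g)}
  {ξ, σ} × {e, f, g} = {(ξ,e), (ξ,f), (ξ,g), (σ,e), (σ,f), (σ,g)}
  {ξ, ρ, σ} × {e, g} = {(ξ,e), (ξ,g), (ρ,e), (ρ,g), (σ,e), (σ,g)}
  {ξ, ρ, σ} × {e, f, g} = {(ξ,e), (ξ,f), (ξ,g), (ρ,e), (ρ,f), (ρ,g), (σ,e), (σ,f), (σ,g)}
These 10 distinct sets form the basis B.
Close under arbitrary unions to get τ_{X×Y}; counting gives |τ_{X×Y}| = 16.


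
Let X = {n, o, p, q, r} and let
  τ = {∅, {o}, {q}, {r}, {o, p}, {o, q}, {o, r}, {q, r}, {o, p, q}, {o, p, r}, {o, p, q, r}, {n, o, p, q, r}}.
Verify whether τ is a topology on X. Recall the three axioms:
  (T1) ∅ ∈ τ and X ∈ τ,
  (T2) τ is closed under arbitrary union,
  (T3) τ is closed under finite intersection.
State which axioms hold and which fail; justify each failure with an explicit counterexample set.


τ is NOT a topology on X.

Axiom (T1): ∅ ∈ τ? Yes; X ∈ τ? Yes.
Axiom (T2/T3): check pairwise unions and intersections of members of τ.
Counterexample for (T2): {o} ∪ {q, r} = {o, q, r} ∉ τ. Therefore τ is NOT a topology.


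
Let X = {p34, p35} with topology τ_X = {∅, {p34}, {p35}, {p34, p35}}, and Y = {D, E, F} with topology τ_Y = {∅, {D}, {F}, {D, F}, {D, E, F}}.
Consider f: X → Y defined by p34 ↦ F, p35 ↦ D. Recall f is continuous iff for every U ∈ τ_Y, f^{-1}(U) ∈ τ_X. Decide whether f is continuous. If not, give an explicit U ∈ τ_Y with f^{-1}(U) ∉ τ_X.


f IS continuous.

Compute f^{-1}(U) for each U ∈ τ_Y:
  U = ∅: f^{-1}(U) = ∅ ∈ τ_X ✓.
  U = {D}: f^{-1}(U) = {p35} ∈ τ_X ✓.
  U = {F}: f^{-1}(U) = {p34} ∈ τ_X ✓.
  U = {D, F}: f^{-1}(U) = {p34, p35} ∈ τ_X ✓.
  U = {D, E, F}: f^{-1}(U) = {p34, p35} ∈ τ_X ✓.
Every preimage lies in τ_X, so f IS continuous.


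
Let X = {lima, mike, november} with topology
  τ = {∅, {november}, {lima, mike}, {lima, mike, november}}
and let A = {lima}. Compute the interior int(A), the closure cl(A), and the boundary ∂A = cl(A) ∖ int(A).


int(A) = ∅, cl(A) = {lima, mike}, ∂A = {lima, mike}.

Closed sets in (X, τ) are complements of opens:
  closed(X, τ) = {∅, {november}, {lima, mike}, {lima, mike, november}}.
int(A) = ⋃ {U ∈ τ : U ⊆ A}. Opens contained in A: ∅.
Taking the union of these: int(A) = ∅.
cl(A) = ⋂ {C closed : A ⊆ C}. Closed sets containing A: {lima, mike}, {lima, mike, november}.
Intersecting these: cl(A) = {lima, mike}.
∂A = cl(A) ∖ int(A) = {lima, mike} ∖ ∅ = {lima, mike}.


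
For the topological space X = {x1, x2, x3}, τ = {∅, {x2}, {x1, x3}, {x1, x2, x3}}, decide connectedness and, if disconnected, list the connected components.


(X, τ) is disconnected; components = [{x2}, {x1, x3}].

Find clopen sets (U ∈ τ with X ∖ U ∈ τ):
  U = ∅, X ∖ U = {x1, x2, x3} — both open, so U is clopen.
  U = {x2}, X ∖ U = {x1, x3} — both open, so U is clopen.
  U = {x1, x3}, X ∖ U = {x2} — both open, so U is clopen.
  U = {x1, x2, x3}, X ∖ U = ∅ — both open, so U is clopen.
Nontrivial clopen(s) exist: e.g. {x1, x3}. So (X, τ) is disconnected.
Compute connected components by grouping points that agree on all clopens:
  component: {x2}
  component: {x1, x3}


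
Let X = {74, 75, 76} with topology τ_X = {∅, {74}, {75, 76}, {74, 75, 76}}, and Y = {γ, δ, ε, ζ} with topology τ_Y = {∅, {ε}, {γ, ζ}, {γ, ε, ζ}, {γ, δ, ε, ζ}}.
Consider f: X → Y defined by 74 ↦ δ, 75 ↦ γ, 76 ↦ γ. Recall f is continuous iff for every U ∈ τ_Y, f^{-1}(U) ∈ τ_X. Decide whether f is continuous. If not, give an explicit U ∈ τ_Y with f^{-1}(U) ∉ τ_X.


f IS continuous.

Compute f^{-1}(U) for each U ∈ τ_Y:
  U = ∅: f^{-1}(U) = ∅ ∈ τ_X ✓.
  U = {ε}: f^{-1}(U) = ∅ ∈ τ_X ✓.
  U = {γ, ζ}: f^{-1}(U) = {75, 76} ∈ τ_X ✓.
  U = {γ, ε, ζ}: f^{-1}(U) = {75, 76} ∈ τ_X ✓.
  U = {γ, δ, ε, ζ}: f^{-1}(U) = {74, 75, 76} ∈ τ_X ✓.
Every preimage lies in τ_X, so f IS continuous.


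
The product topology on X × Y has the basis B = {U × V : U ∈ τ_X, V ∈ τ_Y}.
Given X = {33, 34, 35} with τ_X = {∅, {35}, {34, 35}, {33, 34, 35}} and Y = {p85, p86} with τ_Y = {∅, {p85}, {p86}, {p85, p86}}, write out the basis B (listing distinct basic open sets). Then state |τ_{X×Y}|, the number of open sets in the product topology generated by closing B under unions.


Basis B = {∅ × ∅, {35} × {p85}, {35} × {p86}, {34, 35} × {p85}, {34, 35} × {p86}, {35} × {p85, p86}, {33, 34, 35} × {p85}, {33, 34, 35} × {p86}, {34, 35} × {p85, p86}, {33, 34, 35} × {p85, p86}}; |τ_{X×Y}| = 16.

Enumerate products U × V with U ∈ τ_X, V ∈ τ_Y (deduplicated):
  ∅ × ∅ = {} (∅)
  {35} × {p85} = {(35,p85)}
  {35} × {p86} = {(35,p86)}
  {34, 35} × {p85} = {(34,p85), (35,p85)}
  {34, 35} × {p86} = {(34,p86), (35,p86)}
  {35} × {p85, p86} = {(35,p85), (35,p86)}
  {33, 34, 35} × {p85} = {(33,p85), (34,p85), (35,p85)}
  {33, 34, 35} × {p86} = {(33,p86), (34,p86), (35,p86)}
  {34, 35} × {p85, p86} = {(34,p85), (34,p86), (35,p85), (35,p86)}
  {33, 34, 35} × {p85, p86} = {(33,p85), (33,p86), (34,p85), (34,p86), (35,p85), (35,p86)}
These 10 distinct sets form the basis B.
Close under arbitrary unions to get τ_{X×Y}; counting gives |τ_{X×Y}| = 16.


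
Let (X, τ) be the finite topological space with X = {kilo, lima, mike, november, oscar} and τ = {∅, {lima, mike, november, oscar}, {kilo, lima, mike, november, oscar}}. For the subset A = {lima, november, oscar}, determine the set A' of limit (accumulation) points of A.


A' = {kilo, lima, mike, november, oscar}

For each x ∈ X, list the open sets U ∈ τ with x ∈ U, then check whether U ∩ (A ∖ {x}) ≠ ∅ for every such U.
  x = kilo: opens ∋ x are {kilo, lima, mike, november, oscar}; each meets A ∖ {kilo}, so x IS a limit point.
  x = lima: opens ∋ x are {lima, mike, november, oscar}, {kilo, lima, mike, november, oscar}; each meets A ∖ {lima}, so x IS a limit point.
  x = mike: opens ∋ x are {lima, mike, november, oscar}, {kilo, lima, mike, november, oscar}; each meets A ∖ {mike}, so x IS a limit point.
  x = november: opens ∋ x are {lima, mike, november, oscar}, {kilo, lima, mike, november, oscar}; each meets A ∖ {november}, so x IS a limit point.
  x = oscar: opens ∋ x are {lima, mike, november, oscar}, {kilo, lima, mike, november, oscar}; each meets A ∖ {oscar}, so x IS a limit point.
Collecting: A' = {kilo, lima, mike, november, oscar}.


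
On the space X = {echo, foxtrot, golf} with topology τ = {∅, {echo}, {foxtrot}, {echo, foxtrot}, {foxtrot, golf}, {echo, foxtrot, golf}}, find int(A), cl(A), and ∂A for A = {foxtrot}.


int(A) = {foxtrot}, cl(A) = {foxtrot, golf}, ∂A = {golf}.

Closed sets in (X, τ) are complements of opens:
  closed(X, τ) = {∅, {echo}, {golf}, {echo, golf}, {foxtrot, golf}, {echo, foxtrot, golf}}.
int(A) = ⋃ {U ∈ τ : U ⊆ A}. Opens contained in A: ∅, {foxtrot}.
Taking the union of these: int(A) = {foxtrot}.
cl(A) = ⋂ {C closed : A ⊆ C}. Closed sets containing A: {foxtrot, golf}, {echo, foxtrot, golf}.
Intersecting these: cl(A) = {foxtrot, golf}.
∂A = cl(A) ∖ int(A) = {foxtrot, golf} ∖ {foxtrot} = {golf}.


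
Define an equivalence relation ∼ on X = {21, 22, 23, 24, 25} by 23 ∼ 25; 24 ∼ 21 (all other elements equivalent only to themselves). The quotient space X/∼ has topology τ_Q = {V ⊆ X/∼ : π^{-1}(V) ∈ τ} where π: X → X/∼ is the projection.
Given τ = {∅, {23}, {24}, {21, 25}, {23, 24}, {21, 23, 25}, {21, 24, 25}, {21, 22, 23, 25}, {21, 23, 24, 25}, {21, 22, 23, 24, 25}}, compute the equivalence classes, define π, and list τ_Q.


X/∼ = {[21=24], [22], [23=25]}; |τ_Q| = 3.

Equivalence classes: [21=24], [22], [23=25].
Quotient map π: X → X/∼ sends 21 ↦ [21=24], 22 ↦ [22], 23 ↦ [23=25], 24 ↦ [21=24], 25 ↦ [23=25].
For each subset V ⊆ X/∼, compute π^{-1}(V) ⊆ X and check whether π^{-1}(V) ∈ τ. V is open in τ_Q iff π^{-1}(V) ∈ τ.
  V = {}: π^{-1}(V) = ∅ ∈ τ ✓.
  V = {[21=24]}: π^{-1}(V) = {21, 24} ∉ τ ✗.
  V = {[22]}: π^{-1}(V) = {22} ∉ τ ✗.
  V = {[21=24], [22]}: π^{-1}(V) = {21, 22, 24} ∉ τ ✗.
  V = {[23=25]}: π^{-1}(V) = {23, 25} ∉ τ ✗.
  V = {[21=24], [23=25]}: π^{-1}(V) = {21, 23, 24, 25} ∈ τ ✓.
  V = {[22], [23=25]}: π^{-1}(V) = {22, 23, 25} ∉ τ ✗.
  V = {[21=24], [22], [23=25]}: π^{-1}(V) = {21, 22, 23, 24, 25} ∈ τ ✓.
Open sets in the quotient: τ_Q = {{}, {[21=24], [23=25]}, {[21=24], [22], [23=25]}} (3 elements).


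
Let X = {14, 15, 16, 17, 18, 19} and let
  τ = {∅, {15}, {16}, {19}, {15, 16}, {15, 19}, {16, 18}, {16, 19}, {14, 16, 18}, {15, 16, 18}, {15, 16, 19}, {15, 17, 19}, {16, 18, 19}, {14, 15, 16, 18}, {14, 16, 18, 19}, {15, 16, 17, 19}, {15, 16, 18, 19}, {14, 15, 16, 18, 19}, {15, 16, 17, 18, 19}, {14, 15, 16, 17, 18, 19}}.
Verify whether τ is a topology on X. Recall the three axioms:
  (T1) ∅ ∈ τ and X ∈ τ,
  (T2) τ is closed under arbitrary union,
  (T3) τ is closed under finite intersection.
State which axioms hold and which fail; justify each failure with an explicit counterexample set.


τ IS a topology on X.

Axiom (T1): ∅ ∈ τ? Yes; X ∈ τ? Yes.
Axiom (T2/T3): check pairwise unions and intersections of members of τ.
All pairwise intersections and unions checked — each lies in τ. Therefore τ satisfies (T1), (T2), (T3): it IS a topology on X.


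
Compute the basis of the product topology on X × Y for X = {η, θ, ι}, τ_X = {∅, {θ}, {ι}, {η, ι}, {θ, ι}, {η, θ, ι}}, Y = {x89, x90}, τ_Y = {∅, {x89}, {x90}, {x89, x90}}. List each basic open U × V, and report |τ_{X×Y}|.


Basis B = {∅ × ∅, {θ} × {x89}, {θ} × {x90}, {ι} × {x89}, {ι} × {x90}, {η, ι} × {x89}, {η, ι} × {x90}, {θ} × {x89, x90}, {θ, ι} × {x89}, {θ, ι} × {x90}, {ι} × {x89, x90}, {η, θ, ι} × {x89}, {η, θ, ι} × {x90}, {η, ι} × {x89, x90}, {θ, ι} × {x89, x90}, {η, θ, ι} × {x89, x90}}; |τ_{X×Y}| = 36.

Enumerate products U × V with U ∈ τ_X, V ∈ τ_Y (deduplicated):
  ∅ × ∅ = {} (∅)
  {θ} × {x89} = {(θ,x89)}
  {θ} × {x90} = {(θ,x90)}
  {ι} × {x89} = {(ι,x89)}
  {ι} × {x90} = {(ι,x90)}
  {η, ι} × {x89} = {(η,x89), (ι,x89)}
  {η, ι} × {x90} = {(η,x90), (ι,x90)}
  {θ} × {x89, x90} = {(θ,x89), (θ,x90)}
  {θ, ι} × {x89} = {(θ,x89), (ι,x89)}
  {θ, ι} × {x90} = {(θ,x90), (ι,x90)}
  {ι} × {x89, x90} = {(ι,x89), (ι,x90)}
  {η, θ, ι} × {x89} = {(η,x89), (θ,x89), (ι,x89)}
  {η, θ, ι} × {x90} = {(η,x90), (θ,x90), (ι,x90)}
  {η, ι} × {x89, x90} = {(η,x89), (η,x90), (ι,x89), (ι,x90)}
  {θ, ι} × {x89, x90} = {(θ,x89), (θ,x90), (ι,x89), (ι,x90)}
  {η, θ, ι} × {x89, x90} = {(η,x89), (η,x90), (θ,x89), (θ,x90), (ι,x89), (ι,x90)}
These 16 distinct sets form the basis B.
Close under arbitrary unions to get τ_{X×Y}; counting gives |τ_{X×Y}| = 36.


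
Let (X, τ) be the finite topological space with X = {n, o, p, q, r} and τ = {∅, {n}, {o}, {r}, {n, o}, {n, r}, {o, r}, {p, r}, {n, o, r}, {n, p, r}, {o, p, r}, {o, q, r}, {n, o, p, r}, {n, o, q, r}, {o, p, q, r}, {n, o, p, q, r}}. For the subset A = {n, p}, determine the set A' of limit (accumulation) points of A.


A' = ∅

For each x ∈ X, list the open sets U ∈ τ with x ∈ U, then check whether U ∩ (A ∖ {x}) ≠ ∅ for every such U.
  x = n: open {n} ∋ x has {n} ∩ (A ∖ {n}) = ∅, so x is NOT a limit point.
  x = o: open {o} ∋ x has {o} ∩ (A ∖ {o}) = ∅, so x is NOT a limit point.
  x = p: open {p, r} ∋ x has {p, r} ∩ (A ∖ {p}) = ∅, so x is NOT a limit point.
  x = q: open {o, q, r} ∋ x has {o, q, r} ∩ (A ∖ {q}) = ∅, so x is NOT a limit point.
  x = r: open {r} ∋ x has {r} ∩ (A ∖ {r}) = ∅, so x is NOT a limit point.
Collecting: A' = ∅.


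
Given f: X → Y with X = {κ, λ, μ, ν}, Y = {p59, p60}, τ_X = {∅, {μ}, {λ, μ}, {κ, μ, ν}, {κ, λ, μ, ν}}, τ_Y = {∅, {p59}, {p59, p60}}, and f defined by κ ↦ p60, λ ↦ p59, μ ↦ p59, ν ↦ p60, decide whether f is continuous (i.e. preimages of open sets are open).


f IS continuous.

Compute f^{-1}(U) for each U ∈ τ_Y:
  U = ∅: f^{-1}(U) = ∅ ∈ τ_X ✓.
  U = {p59}: f^{-1}(U) = {λ, μ} ∈ τ_X ✓.
  U = {p59, p60}: f^{-1}(U) = {κ, λ, μ, ν} ∈ τ_X ✓.
Every preimage lies in τ_X, so f IS continuous.


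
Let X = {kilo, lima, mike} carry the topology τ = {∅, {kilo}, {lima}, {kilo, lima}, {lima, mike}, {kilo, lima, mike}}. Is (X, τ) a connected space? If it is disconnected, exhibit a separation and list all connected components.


(X, τ) is disconnected; components = [{kilo}, {lima, mike}].

Find clopen sets (U ∈ τ with X ∖ U ∈ τ):
  U = ∅, X ∖ U = {kilo, lima, mike} — both open, so U is clopen.
  U = {kilo}, X ∖ U = {lima, mike} — both open, so U is clopen.
  U = {lima, mike}, X ∖ U = {kilo} — both open, so U is clopen.
  U = {kilo, lima, mike}, X ∖ U = ∅ — both open, so U is clopen.
Nontrivial clopen(s) exist: e.g. {lima, mike}. So (X, τ) is disconnected.
Compute connected components by grouping points that agree on all clopens:
  component: {kilo}
  component: {lima, mike}


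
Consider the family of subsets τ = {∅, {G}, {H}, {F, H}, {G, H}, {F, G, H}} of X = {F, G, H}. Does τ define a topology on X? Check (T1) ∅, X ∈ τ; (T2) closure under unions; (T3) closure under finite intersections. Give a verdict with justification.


τ IS a topology on X.

Axiom (T1): ∅ ∈ τ? Yes; X ∈ τ? Yes.
Axiom (T2/T3): check pairwise unions and intersections of members of τ.
All pairwise intersections and unions checked — each lies in τ. Therefore τ satisfies (T1), (T2), (T3): it IS a topology on X.


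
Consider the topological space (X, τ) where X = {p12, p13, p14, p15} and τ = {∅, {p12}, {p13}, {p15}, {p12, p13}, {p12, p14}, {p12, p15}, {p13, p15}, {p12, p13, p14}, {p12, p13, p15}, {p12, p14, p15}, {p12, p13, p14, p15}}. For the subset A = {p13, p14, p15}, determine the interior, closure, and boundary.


int(A) = {p13, p15}, cl(A) = {p13, p14, p15}, ∂A = {p14}.

Closed sets in (X, τ) are complements of opens:
  closed(X, τ) = {∅, {p13}, {p14}, {p15}, {p12, p14}, {p13, p14}, {p13, p15}, {p14, p15}, {p12, p13, p14}, {p12, p14, p15}, {p13, p14, p15}, {p12, p13, p14, p15}}.
int(A) = ⋃ {U ∈ τ : U ⊆ A}. Opens contained in A: ∅, {p13}, {p15}, {p13, p15}.
Taking the union of these: int(A) = {p13, p15}.
cl(A) = ⋂ {C closed : A ⊆ C}. Closed sets containing A: {p13, p14, p15}, {p12, p13, p14, p15}.
Intersecting these: cl(A) = {p13, p14, p15}.
∂A = cl(A) ∖ int(A) = {p13, p14, p15} ∖ {p13, p15} = {p14}.


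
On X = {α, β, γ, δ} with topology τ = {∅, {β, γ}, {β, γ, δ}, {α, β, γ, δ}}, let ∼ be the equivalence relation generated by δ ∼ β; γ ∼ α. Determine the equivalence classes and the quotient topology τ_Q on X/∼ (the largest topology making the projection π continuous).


X/∼ = {[α=γ], [β=δ]}; |τ_Q| = 2.

Equivalence classes: [α=γ], [β=δ].
Quotient map π: X → X/∼ sends α ↦ [α=γ], β ↦ [β=δ], γ ↦ [α=γ], δ ↦ [β=δ].
For each subset V ⊆ X/∼, compute π^{-1}(V) ⊆ X and check whether π^{-1}(V) ∈ τ. V is open in τ_Q iff π^{-1}(V) ∈ τ.
  V = {}: π^{-1}(V) = ∅ ∈ τ ✓.
  V = {[α=γ]}: π^{-1}(V) = {α, γ} ∉ τ ✗.
  V = {[β=δ]}: π^{-1}(V) = {β, δ} ∉ τ ✗.
  V = {[α=γ], [β=δ]}: π^{-1}(V) = {α, β, γ, δ} ∈ τ ✓.
Open sets in the quotient: τ_Q = {{}, {[α=γ], [β=δ]}} (2 elements).


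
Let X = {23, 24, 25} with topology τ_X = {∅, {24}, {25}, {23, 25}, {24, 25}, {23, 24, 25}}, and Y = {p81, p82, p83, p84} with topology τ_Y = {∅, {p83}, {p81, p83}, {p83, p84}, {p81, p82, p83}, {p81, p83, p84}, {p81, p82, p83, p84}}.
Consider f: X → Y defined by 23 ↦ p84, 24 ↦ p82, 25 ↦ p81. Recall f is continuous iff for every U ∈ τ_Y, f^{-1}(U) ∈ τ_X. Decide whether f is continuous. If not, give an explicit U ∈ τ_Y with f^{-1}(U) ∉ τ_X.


f is NOT continuous.

Compute f^{-1}(U) for each U ∈ τ_Y:
  U = ∅: f^{-1}(U) = ∅ ∈ τ_X ✓.
  U = {p83}: f^{-1}(U) = ∅ ∈ τ_X ✓.
  U = {p81, p83}: f^{-1}(U) = {25} ∈ τ_X ✓.
  U = {p83, p84}: f^{-1}(U) = {23} ∉ τ_X ✗.
  U = {p81, p82, p83}: f^{-1}(U) = {24, 25} ∈ τ_X ✓.
  U = {p81, p83, p84}: f^{-1}(U) = {23, 25} ∈ τ_X ✓.
  U = {p81, p82, p83, p84}: f^{-1}(U) = {23, 24, 25} ∈ τ_X ✓.
Found U = {p83, p84} with f^{-1}(U) = {23} not in τ_X. Therefore f is NOT continuous.


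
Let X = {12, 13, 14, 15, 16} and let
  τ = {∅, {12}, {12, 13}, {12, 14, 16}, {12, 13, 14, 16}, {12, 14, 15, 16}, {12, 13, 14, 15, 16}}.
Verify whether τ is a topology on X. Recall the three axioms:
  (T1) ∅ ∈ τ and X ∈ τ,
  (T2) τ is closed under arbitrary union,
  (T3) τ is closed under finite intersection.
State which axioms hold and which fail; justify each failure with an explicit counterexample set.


τ IS a topology on X.

Axiom (T1): ∅ ∈ τ? Yes; X ∈ τ? Yes.
Axiom (T2/T3): check pairwise unions and intersections of members of τ.
All pairwise intersections and unions checked — each lies in τ. Therefore τ satisfies (T1), (T2), (T3): it IS a topology on X.


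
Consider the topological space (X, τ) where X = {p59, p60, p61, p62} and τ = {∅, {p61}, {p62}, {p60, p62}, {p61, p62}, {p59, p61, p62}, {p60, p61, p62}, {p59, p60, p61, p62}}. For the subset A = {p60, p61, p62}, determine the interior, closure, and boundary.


int(A) = {p60, p61, p62}, cl(A) = {p59, p60, p61, p62}, ∂A = {p59}.

Closed sets in (X, τ) are complements of opens:
  closed(X, τ) = {∅, {p59}, {p60}, {p59, p60}, {p59, p61}, {p59, p60, p61}, {p59, p60, p62}, {p59, p60, p61, p62}}.
int(A) = ⋃ {U ∈ τ : U ⊆ A}. Opens contained in A: ∅, {p61}, {p62}, {p60, p62}, {p61, p62}, {p60, p61, p62}.
Taking the union of these: int(A) = {p60, p61, p62}.
cl(A) = ⋂ {C closed : A ⊆ C}. Closed sets containing A: {p59, p60, p61, p62}.
Intersecting these: cl(A) = {p59, p60, p61, p62}.
∂A = cl(A) ∖ int(A) = {p59, p60, p61, p62} ∖ {p60, p61, p62} = {p59}.


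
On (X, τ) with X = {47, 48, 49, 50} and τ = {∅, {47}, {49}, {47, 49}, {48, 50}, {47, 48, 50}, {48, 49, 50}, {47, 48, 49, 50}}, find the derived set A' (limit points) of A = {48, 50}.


A' = {48, 50}

For each x ∈ X, list the open sets U ∈ τ with x ∈ U, then check whether U ∩ (A ∖ {x}) ≠ ∅ for every such U.
  x = 47: open {47} ∋ x has {47} ∩ (A ∖ {47}) = ∅, so x is NOT a limit point.
  x = 48: opens ∋ x are {48, 50}, {47, 48, 50}, {48, 49, 50}, {47, 48, 49, 50}; each meets A ∖ {48}, so x IS a limit point.
  x = 49: open {49} ∋ x has {49} ∩ (A ∖ {49}) = ∅, so x is NOT a limit point.
  x = 50: opens ∋ x are {48, 50}, {47, 48, 50}, {48, 49, 50}, {47, 48, 49, 50}; each meets A ∖ {50}, so x IS a limit point.
Collecting: A' = {48, 50}.


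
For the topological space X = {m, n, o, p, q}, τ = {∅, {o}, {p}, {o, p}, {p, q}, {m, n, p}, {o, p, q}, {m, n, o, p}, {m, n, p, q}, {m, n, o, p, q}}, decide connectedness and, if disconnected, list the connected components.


(X, τ) is disconnected; components = [{o}, {m, n, p, q}].

Find clopen sets (U ∈ τ with X ∖ U ∈ τ):
  U = ∅, X ∖ U = {m, n, o, p, q} — both open, so U is clopen.
  U = {o}, X ∖ U = {m, n, p, q} — both open, so U is clopen.
  U = {m, n, p, q}, X ∖ U = {o} — both open, so U is clopen.
  U = {m, n, o, p, q}, X ∖ U = ∅ — both open, so U is clopen.
Nontrivial clopen(s) exist: e.g. {m, n, p, q}. So (X, τ) is disconnected.
Compute connected components by grouping points that agree on all clopens:
  component: {o}
  component: {m, n, p, q}


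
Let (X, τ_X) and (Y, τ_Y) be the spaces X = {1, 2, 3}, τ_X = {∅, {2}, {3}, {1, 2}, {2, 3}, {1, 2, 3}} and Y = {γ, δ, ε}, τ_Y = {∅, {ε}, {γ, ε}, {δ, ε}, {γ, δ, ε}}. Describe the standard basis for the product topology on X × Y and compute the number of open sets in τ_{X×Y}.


Basis B = {∅ × ∅, {2} × {ε}, {3} × {ε}, {1, 2} × {ε}, {2} × {γ, ε}, {2} × {δ, ε}, {2, 3} × {ε}, {3} × {γ, ε}, {3} × {δ, ε}, {1, 2, 3} × {ε}, {2} × {γ, δ, ε}, {3} × {γ, δ, ε}, {1, 2} × {γ, ε}, {1, 2} × {δ, ε}, {2, 3} × {γ, ε}, {2, 3} × {δ, ε}, {1, 2} × {γ, δ, ε}, {1, 2, 3} × {γ, ε}, {1, 2, 3} × {δ, ε}, {2, 3} × {γ, δ, ε}, {1, 2, 3} × {γ, δ, ε}}; |τ_{X×Y}| = 70.

Enumerate products U × V with U ∈ τ_X, V ∈ τ_Y (deduplicated):
  ∅ × ∅ = {} (∅)
  {2} × {ε} = {(2,ε)}
  {3} × {ε} = {(3,ε)}
  {1, 2} × {ε} = {(1,ε), (2,ε)}
  {2} × {γ, ε} = {(2,γ), (2,ε)}
  {2} × {δ, ε} = {(2,δ), (2,ε)}
  {2, 3} × {ε} = {(2,ε), (3,ε)}
  {3} × {γ, ε} = {(3,γ), (3,ε)}
  {3} × {δ, ε} = {(3,δ), (3,ε)}
  {1, 2, 3} × {ε} = {(1,ε), (2,ε), (3,ε)}
  {2} × {γ, δ, ε} = {(2,γ), (2,δ), (2,ε)}
  {3} × {γ, δ, ε} = {(3,γ), (3,δ), (3,ε)}
  {1, 2} × {γ, ε} = {(1,γ), (1,ε), (2,γ), (2,ε)}
  {1, 2} × {δ, ε} = {(1,δ), (1,ε), (2,δ), (2,ε)}
  {2, 3} × {γ, ε} = {(2,γ), (2,ε), (3,γ), (3,ε)}
  {2, 3} × {δ, ε} = {(2,δ), (2,ε), (3,δ), (3,ε)}
  {1, 2} × {γ, δ, ε} = {(1,γ), (1,δ), (1,ε), (2,γ), (2,δ), (2,ε)}
  {1, 2, 3} × {γ, ε} = {(1,γ), (1,ε), (2,γ), (2,ε), (3,γ), (3,ε)}
  {1, 2, 3} × {δ, ε} = {(1,δ), (1,ε), (2,δ), (2,ε), (3,δ), (3,ε)}
  {2, 3} × {γ, δ, ε} = {(2,γ), (2,δ), (2,ε), (3,γ), (3,δ), (3,ε)}
  {1, 2, 3} × {γ, δ, ε} = {(1,γ), (1,δ), (1,ε), (2,γ), (2,δ), (2,ε), (3,γ), (3,δ), (3,ε)}
These 21 distinct sets form the basis B.
Close under arbitrary unions to get τ_{X×Y}; counting gives |τ_{X×Y}| = 70.


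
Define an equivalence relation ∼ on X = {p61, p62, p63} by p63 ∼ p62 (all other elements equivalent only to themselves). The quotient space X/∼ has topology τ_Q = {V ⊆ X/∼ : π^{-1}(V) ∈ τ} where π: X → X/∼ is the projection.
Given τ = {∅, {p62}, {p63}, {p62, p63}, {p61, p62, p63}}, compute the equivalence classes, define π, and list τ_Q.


X/∼ = {[p61], [p62=p63]}; |τ_Q| = 3.

Equivalence classes: [p61], [p62=p63].
Quotient map π: X → X/∼ sends p61 ↦ [p61], p62 ↦ [p62=p63], p63 ↦ [p62=p63].
For each subset V ⊆ X/∼, compute π^{-1}(V) ⊆ X and check whether π^{-1}(V) ∈ τ. V is open in τ_Q iff π^{-1}(V) ∈ τ.
  V = {}: π^{-1}(V) = ∅ ∈ τ ✓.
  V = {[p61]}: π^{-1}(V) = {p61} ∉ τ ✗.
  V = {[p62=p63]}: π^{-1}(V) = {p62, p63} ∈ τ ✓.
  V = {[p61], [p62=p63]}: π^{-1}(V) = {p61, p62, p63} ∈ τ ✓.
Open sets in the quotient: τ_Q = {{}, {[p62=p63]}, {[p61], [p62=p63]}} (3 elements).


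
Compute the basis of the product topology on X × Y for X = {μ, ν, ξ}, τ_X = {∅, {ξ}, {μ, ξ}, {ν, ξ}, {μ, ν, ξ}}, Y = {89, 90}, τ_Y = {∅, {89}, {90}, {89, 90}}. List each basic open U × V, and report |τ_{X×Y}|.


Basis B = {∅ × ∅, {ξ} × {89}, {ξ} × {90}, {μ, ξ} × {89}, {μ, ξ} × {90}, {ν, ξ} × {89}, {ν, ξ} × {90}, {ξ} × {89, 90}, {μ, ν, ξ} × {89}, {μ, ν, ξ} × {90}, {μ, ξ} × {89, 90}, {ν, ξ} × {89, 90}, {μ, ν, ξ} × {89, 90}}; |τ_{X×Y}| = 25.

Enumerate products U × V with U ∈ τ_X, V ∈ τ_Y (deduplicated):
  ∅ × ∅ = {} (∅)
  {ξ} × {89} = {(ξ,89)}
  {ξ} × {90} = {(ξ,90)}
  {μ, ξ} × {89} = {(μ,89), (ξ,89)}
  {μ, ξ} × {90} = {(μ,90), (ξ,90)}
  {ν, ξ} × {89} = {(ν,89), (ξ,89)}
  {ν, ξ} × {90} = {(ν,90), (ξ,90)}
  {ξ} × {89, 90} = {(ξ,89), (ξ,90)}
  {μ, ν, ξ} × {89} = {(μ,89), (ν,89), (ξ,89)}
  {μ, ν, ξ} × {90} = {(μ,90), (ν,90), (ξ,90)}
  {μ, ξ} × {89, 90} = {(μ,89), (μ,90), (ξ,89), (ξ,90)}
  {ν, ξ} × {89, 90} = {(ν,89), (ν,90), (ξ,89), (ξ,90)}
  {μ, ν, ξ} × {89, 90} = {(μ,89), (μ,90), (ν,89), (ν,90), (ξ,89), (ξ,90)}
These 13 distinct sets form the basis B.
Close under arbitrary unions to get τ_{X×Y}; counting gives |τ_{X×Y}| = 25.


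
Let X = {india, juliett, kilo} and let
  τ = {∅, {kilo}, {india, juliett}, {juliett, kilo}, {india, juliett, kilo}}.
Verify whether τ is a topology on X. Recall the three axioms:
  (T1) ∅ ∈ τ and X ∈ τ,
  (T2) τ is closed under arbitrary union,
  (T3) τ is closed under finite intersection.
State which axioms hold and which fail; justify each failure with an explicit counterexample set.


τ is NOT a topology on X.

Axiom (T1): ∅ ∈ τ? Yes; X ∈ τ? Yes.
Axiom (T2/T3): check pairwise unions and intersections of members of τ.
Counterexample for (T3): {india, juliett} ∩ {juliett, kilo} = {juliett} ∉ τ. Therefore τ is NOT a topology.


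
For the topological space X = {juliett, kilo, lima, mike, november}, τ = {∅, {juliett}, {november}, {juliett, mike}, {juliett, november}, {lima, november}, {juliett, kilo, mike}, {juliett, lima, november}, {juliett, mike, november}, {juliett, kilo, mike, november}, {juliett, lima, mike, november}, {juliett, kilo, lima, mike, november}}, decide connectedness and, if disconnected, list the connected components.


(X, τ) is disconnected; components = [{lima, november}, {juliett, kilo, mike}].

Find clopen sets (U ∈ τ with X ∖ U ∈ τ):
  U = ∅, X ∖ U = {juliett, kilo, lima, mike, november} — both open, so U is clopen.
  U = {lima, november}, X ∖ U = {juliett, kilo, mike} — both open, so U is clopen.
  U = {juliett, kilo, mike}, X ∖ U = {lima, november} — both open, so U is clopen.
  U = {juliett, kilo, lima, mike, november}, X ∖ U = ∅ — both open, so U is clopen.
Nontrivial clopen(s) exist: e.g. {juliett, kilo, mike}. So (X, τ) is disconnected.
Compute connected components by grouping points that agree on all clopens:
  component: {lima, november}
  component: {juliett, kilo, mike}


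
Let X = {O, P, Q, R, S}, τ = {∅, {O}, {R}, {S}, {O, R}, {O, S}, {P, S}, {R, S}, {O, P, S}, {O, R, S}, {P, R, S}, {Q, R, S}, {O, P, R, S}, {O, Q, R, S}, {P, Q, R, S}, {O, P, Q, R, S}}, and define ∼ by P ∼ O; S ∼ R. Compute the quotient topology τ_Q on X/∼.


X/∼ = {[O=P], [Q], [R=S]}; |τ_Q| = 5.

Equivalence classes: [O=P], [Q], [R=S].
Quotient map π: X → X/∼ sends O ↦ [O=P], P ↦ [O=P], Q ↦ [Q], R ↦ [R=S], S ↦ [R=S].
For each subset V ⊆ X/∼, compute π^{-1}(V) ⊆ X and check whether π^{-1}(V) ∈ τ. V is open in τ_Q iff π^{-1}(V) ∈ τ.
  V = {}: π^{-1}(V) = ∅ ∈ τ ✓.
  V = {[O=P]}: π^{-1}(V) = {O, P} ∉ τ ✗.
  V = {[Q]}: π^{-1}(V) = {Q} ∉ τ ✗.
  V = {[O=P], [Q]}: π^{-1}(V) = {O, P, Q} ∉ τ ✗.
  V = {[R=S]}: π^{-1}(V) = {R, S} ∈ τ ✓.
  V = {[O=P], [R=S]}: π^{-1}(V) = {O, P, R, S} ∈ τ ✓.
  V = {[Q], [R=S]}: π^{-1}(V) = {Q, R, S} ∈ τ ✓.
  V = {[O=P], [Q], [R=S]}: π^{-1}(V) = {O, P, Q, R, S} ∈ τ ✓.
Open sets in the quotient: τ_Q = {{}, {[R=S]}, {[O=P], [R=S]}, {[Q], [R=S]}, {[O=P], [Q], [R=S]}} (5 elements).


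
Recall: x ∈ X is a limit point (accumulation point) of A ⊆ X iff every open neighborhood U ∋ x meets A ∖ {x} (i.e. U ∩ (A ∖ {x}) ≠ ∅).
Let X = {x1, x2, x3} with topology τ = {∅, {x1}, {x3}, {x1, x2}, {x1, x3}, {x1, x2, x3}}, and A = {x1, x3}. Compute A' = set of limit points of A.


A' = {x2}

For each x ∈ X, list the open sets U ∈ τ with x ∈ U, then check whether U ∩ (A ∖ {x}) ≠ ∅ for every such U.
  x = x1: open {x1} ∋ x has {x1} ∩ (A ∖ {x1}) = ∅, so x is NOT a limit point.
  x = x2: opens ∋ x are {x1, x2}, {x1, x2, x3}; each meets A ∖ {x2}, so x IS a limit point.
  x = x3: open {x3} ∋ x has {x3} ∩ (A ∖ {x3}) = ∅, so x is NOT a limit point.
Collecting: A' = {x2}.


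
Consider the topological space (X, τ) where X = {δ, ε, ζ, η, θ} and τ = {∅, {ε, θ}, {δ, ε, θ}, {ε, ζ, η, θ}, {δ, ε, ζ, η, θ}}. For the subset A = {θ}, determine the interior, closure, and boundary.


int(A) = ∅, cl(A) = {δ, ε, ζ, η, θ}, ∂A = {δ, ε, ζ, η, θ}.

Closed sets in (X, τ) are complements of opens:
  closed(X, τ) = {∅, {δ}, {ζ, η}, {δ, ζ, η}, {δ, ε, ζ, η, θ}}.
int(A) = ⋃ {U ∈ τ : U ⊆ A}. Opens contained in A: ∅.
Taking the union of these: int(A) = ∅.
cl(A) = ⋂ {C closed : A ⊆ C}. Closed sets containing A: {δ, ε, ζ, η, θ}.
Intersecting these: cl(A) = {δ, ε, ζ, η, θ}.
∂A = cl(A) ∖ int(A) = {δ, ε, ζ, η, θ} ∖ ∅ = {δ, ε, ζ, η, θ}.


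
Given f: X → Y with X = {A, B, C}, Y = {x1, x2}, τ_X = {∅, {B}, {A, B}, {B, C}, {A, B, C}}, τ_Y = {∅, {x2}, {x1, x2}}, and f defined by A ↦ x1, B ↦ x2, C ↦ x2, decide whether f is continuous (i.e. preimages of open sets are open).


f IS continuous.

Compute f^{-1}(U) for each U ∈ τ_Y:
  U = ∅: f^{-1}(U) = ∅ ∈ τ_X ✓.
  U = {x2}: f^{-1}(U) = {B, C} ∈ τ_X ✓.
  U = {x1, x2}: f^{-1}(U) = {A, B, C} ∈ τ_X ✓.
Every preimage lies in τ_X, so f IS continuous.


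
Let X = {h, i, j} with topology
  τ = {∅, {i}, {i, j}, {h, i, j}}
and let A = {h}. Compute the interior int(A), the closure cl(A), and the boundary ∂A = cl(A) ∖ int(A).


int(A) = ∅, cl(A) = {h}, ∂A = {h}.

Closed sets in (X, τ) are complements of opens:
  closed(X, τ) = {∅, {h}, {h, j}, {h, i, j}}.
int(A) = ⋃ {U ∈ τ : U ⊆ A}. Opens contained in A: ∅.
Taking the union of these: int(A) = ∅.
cl(A) = ⋂ {C closed : A ⊆ C}. Closed sets containing A: {h}, {h, j}, {h, i, j}.
Intersecting these: cl(A) = {h}.
∂A = cl(A) ∖ int(A) = {h} ∖ ∅ = {h}.


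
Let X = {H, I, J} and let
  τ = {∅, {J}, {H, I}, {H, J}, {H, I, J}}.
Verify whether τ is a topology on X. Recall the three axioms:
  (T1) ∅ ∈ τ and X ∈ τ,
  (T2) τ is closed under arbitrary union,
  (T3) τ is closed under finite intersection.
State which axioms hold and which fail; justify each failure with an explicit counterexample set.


τ is NOT a topology on X.

Axiom (T1): ∅ ∈ τ? Yes; X ∈ τ? Yes.
Axiom (T2/T3): check pairwise unions and intersections of members of τ.
Counterexample for (T3): {H, I} ∩ {H, J} = {H} ∉ τ. Therefore τ is NOT a topology.


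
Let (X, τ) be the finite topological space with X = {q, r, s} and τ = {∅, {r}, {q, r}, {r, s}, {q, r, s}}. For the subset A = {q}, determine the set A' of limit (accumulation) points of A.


A' = ∅

For each x ∈ X, list the open sets U ∈ τ with x ∈ U, then check whether U ∩ (A ∖ {x}) ≠ ∅ for every such U.
  x = q: open {q, r} ∋ x has {q, r} ∩ (A ∖ {q}) = ∅, so x is NOT a limit point.
  x = r: open {r} ∋ x has {r} ∩ (A ∖ {r}) = ∅, so x is NOT a limit point.
  x = s: open {r, s} ∋ x has {r, s} ∩ (A ∖ {s}) = ∅, so x is NOT a limit point.
Collecting: A' = ∅.


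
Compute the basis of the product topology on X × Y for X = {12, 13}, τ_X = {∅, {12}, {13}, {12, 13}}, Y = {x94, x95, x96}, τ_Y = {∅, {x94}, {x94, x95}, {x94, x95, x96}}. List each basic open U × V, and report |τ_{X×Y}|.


Basis B = {∅ × ∅, {12} × {x94}, {13} × {x94}, {12} × {x94, x95}, {12, 13} × {x94}, {13} × {x94, x95}, {12} × {x94, x95, x96}, {13} × {x94, x95, x96}, {12, 13} × {x94, x95}, {12, 13} × {x94, x95, x96}}; |τ_{X×Y}| = 16.

Enumerate products U × V with U ∈ τ_X, V ∈ τ_Y (deduplicated):
  ∅ × ∅ = {} (∅)
  {12} × {x94} = {(12,x94)}
  {13} × {x94} = {(13,x94)}
  {12} × {x94, x95} = {(12,x94), (12,x95)}
  {12, 13} × {x94} = {(12,x94), (13,x94)}
  {13} × {x94, x95} = {(13,x94), (13,x95)}
  {12} × {x94, x95, x96} = {(12,x94), (12,x95), (12,x96)}
  {13} × {x94, x95, x96} = {(13,x94), (13,x95), (13,x96)}
  {12, 13} × {x94, x95} = {(12,x94), (12,x95), (13,x94), (13,x95)}
  {12, 13} × {x94, x95, x96} = {(12,x94), (12,x95), (12,x96), (13,x94), (13,x95), (13,x96)}
These 10 distinct sets form the basis B.
Close under arbitrary unions to get τ_{X×Y}; counting gives |τ_{X×Y}| = 16.


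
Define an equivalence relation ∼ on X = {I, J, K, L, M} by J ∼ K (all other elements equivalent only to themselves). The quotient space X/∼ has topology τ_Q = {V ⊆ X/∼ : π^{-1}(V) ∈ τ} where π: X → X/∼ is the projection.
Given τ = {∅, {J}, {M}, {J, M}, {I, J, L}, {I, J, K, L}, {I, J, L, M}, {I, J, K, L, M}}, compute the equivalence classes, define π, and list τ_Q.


X/∼ = {[I], [J=K], [L], [M]}; |τ_Q| = 4.

Equivalence classes: [I], [J=K], [L], [M].
Quotient map π: X → X/∼ sends I ↦ [I], J ↦ [J=K], K ↦ [J=K], L ↦ [L], M ↦ [M].
For each subset V ⊆ X/∼, compute π^{-1}(V) ⊆ X and check whether π^{-1}(V) ∈ τ. V is open in τ_Q iff π^{-1}(V) ∈ τ.
  V = {}: π^{-1}(V) = ∅ ∈ τ ✓.
  V = {[I]}: π^{-1}(V) = {I} ∉ τ ✗.
  V = {[J=K]}: π^{-1}(V) = {J, K} ∉ τ ✗.
  V = {[I], [J=K]}: π^{-1}(V) = {I, J, K} ∉ τ ✗.
  V = {[L]}: π^{-1}(V) = {L} ∉ τ ✗.
  V = {[I], [L]}: π^{-1}(V) = {I, L} ∉ τ ✗.
  V = {[J=K], [L]}: π^{-1}(V) = {J, K, L} ∉ τ ✗.
  V = {[I], [J=K], [L]}: π^{-1}(V) = {I, J, K, L} ∈ τ ✓.
  V = {[M]}: π^{-1}(V) = {M} ∈ τ ✓.
  V = {[I], [M]}: π^{-1}(V) = {I, M} ∉ τ ✗.
  V = {[J=K], [M]}: π^{-1}(V) = {J, K, M} ∉ τ ✗.
  V = {[I], [J=K], [M]}: π^{-1}(V) = {I, J, K, M} ∉ τ ✗.
  V = {[L], [M]}: π^{-1}(V) = {L, M} ∉ τ ✗.
  V = {[I], [L], [M]}: π^{-1}(V) = {I, L, M} ∉ τ ✗.
  V = {[J=K], [L], [M]}: π^{-1}(V) = {J, K, L, M} ∉ τ ✗.
  V = {[I], [J=K], [L], [M]}: π^{-1}(V) = {I, J, K, L, M} ∈ τ ✓.
Open sets in the quotient: τ_Q = {{}, {[I], [J=K], [L]}, {[M]}, {[I], [J=K], [L], [M]}} (4 elements).


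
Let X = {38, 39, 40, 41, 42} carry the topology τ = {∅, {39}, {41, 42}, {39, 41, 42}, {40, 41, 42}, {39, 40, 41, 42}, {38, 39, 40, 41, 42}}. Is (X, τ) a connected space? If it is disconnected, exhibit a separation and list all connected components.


(X, τ) is connected.

Find clopen sets (U ∈ τ with X ∖ U ∈ τ):
  U = ∅, X ∖ U = {38, 39, 40, 41, 42} — both open, so U is clopen.
  U = {38, 39, 40, 41, 42}, X ∖ U = ∅ — both open, so U is clopen.
Only trivial clopens (∅ and X) exist, so (X, τ) is connected.
Compute connected components by grouping points that agree on all clopens:
  component: {38, 39, 40, 41, 42}


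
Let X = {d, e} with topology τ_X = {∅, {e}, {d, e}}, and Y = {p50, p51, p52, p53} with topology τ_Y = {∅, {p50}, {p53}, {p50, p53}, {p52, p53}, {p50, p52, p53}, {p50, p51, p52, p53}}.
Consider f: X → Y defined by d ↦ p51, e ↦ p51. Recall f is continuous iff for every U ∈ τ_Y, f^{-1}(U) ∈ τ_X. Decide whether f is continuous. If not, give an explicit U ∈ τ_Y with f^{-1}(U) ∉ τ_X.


f IS continuous.

Compute f^{-1}(U) for each U ∈ τ_Y:
  U = ∅: f^{-1}(U) = ∅ ∈ τ_X ✓.
  U = {p50}: f^{-1}(U) = ∅ ∈ τ_X ✓.
  U = {p53}: f^{-1}(U) = ∅ ∈ τ_X ✓.
  U = {p50, p53}: f^{-1}(U) = ∅ ∈ τ_X ✓.
  U = {p52, p53}: f^{-1}(U) = ∅ ∈ τ_X ✓.
  U = {p50, p52, p53}: f^{-1}(U) = ∅ ∈ τ_X ✓.
  U = {p50, p51, p52, p53}: f^{-1}(U) = {d, e} ∈ τ_X ✓.
Every preimage lies in τ_X, so f IS continuous.


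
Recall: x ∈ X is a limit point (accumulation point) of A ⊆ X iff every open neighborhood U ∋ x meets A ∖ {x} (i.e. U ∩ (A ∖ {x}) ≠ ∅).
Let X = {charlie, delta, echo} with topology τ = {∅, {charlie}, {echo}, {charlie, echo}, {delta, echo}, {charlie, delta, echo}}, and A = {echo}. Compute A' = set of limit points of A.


A' = {delta}

For each x ∈ X, list the open sets U ∈ τ with x ∈ U, then check whether U ∩ (A ∖ {x}) ≠ ∅ for every such U.
  x = charlie: open {charlie} ∋ x has {charlie} ∩ (A ∖ {charlie}) = ∅, so x is NOT a limit point.
  x = delta: opens ∋ x are {delta, echo}, {charlie, delta, echo}; each meets A ∖ {delta}, so x IS a limit point.
  x = echo: open {echo} ∋ x has {echo} ∩ (A ∖ {echo}) = ∅, so x is NOT a limit point.
Collecting: A' = {delta}.


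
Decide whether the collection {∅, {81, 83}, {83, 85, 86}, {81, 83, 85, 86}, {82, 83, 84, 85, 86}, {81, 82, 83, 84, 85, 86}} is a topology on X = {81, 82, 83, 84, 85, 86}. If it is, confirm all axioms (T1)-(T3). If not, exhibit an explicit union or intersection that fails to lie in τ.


τ is NOT a topology on X.

Axiom (T1): ∅ ∈ τ? Yes; X ∈ τ? Yes.
Axiom (T2/T3): check pairwise unions and intersections of members of τ.
Counterexample for (T3): {81, 83} ∩ {83, 85, 86} = {83} ∉ τ. Therefore τ is NOT a topology.


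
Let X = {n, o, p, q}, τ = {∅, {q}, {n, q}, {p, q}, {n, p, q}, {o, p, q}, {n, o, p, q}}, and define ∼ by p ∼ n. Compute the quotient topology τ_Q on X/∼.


X/∼ = {[n=p], [o], [q]}; |τ_Q| = 4.

Equivalence classes: [n=p], [o], [q].
Quotient map π: X → X/∼ sends n ↦ [n=p], o ↦ [o], p ↦ [n=p], q ↦ [q].
For each subset V ⊆ X/∼, compute π^{-1}(V) ⊆ X and check whether π^{-1}(V) ∈ τ. V is open in τ_Q iff π^{-1}(V) ∈ τ.
  V = {}: π^{-1}(V) = ∅ ∈ τ ✓.
  V = {[n=p]}: π^{-1}(V) = {n, p} ∉ τ ✗.
  V = {[o]}: π^{-1}(V) = {o} ∉ τ ✗.
  V = {[n=p], [o]}: π^{-1}(V) = {n, o, p} ∉ τ ✗.
  V = {[q]}: π^{-1}(V) = {q} ∈ τ ✓.
  V = {[n=p], [q]}: π^{-1}(V) = {n, p, q} ∈ τ ✓.
  V = {[o], [q]}: π^{-1}(V) = {o, q} ∉ τ ✗.
  V = {[n=p], [o], [q]}: π^{-1}(V) = {n, o, p, q} ∈ τ ✓.
Open sets in the quotient: τ_Q = {{}, {[q]}, {[n=p], [q]}, {[n=p], [o], [q]}} (4 elements).


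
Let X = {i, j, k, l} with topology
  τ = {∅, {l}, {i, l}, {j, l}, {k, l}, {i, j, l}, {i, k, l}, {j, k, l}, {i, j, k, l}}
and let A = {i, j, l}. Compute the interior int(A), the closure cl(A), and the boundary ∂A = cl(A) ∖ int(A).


int(A) = {i, j, l}, cl(A) = {i, j, k, l}, ∂A = {k}.

Closed sets in (X, τ) are complements of opens:
  closed(X, τ) = {∅, {i}, {j}, {k}, {i, j}, {i, k}, {j, k}, {i, j, k}, {i, j, k, l}}.
int(A) = ⋃ {U ∈ τ : U ⊆ A}. Opens contained in A: ∅, {l}, {i, l}, {j, l}, {i, j, l}.
Taking the union of these: int(A) = {i, j, l}.
cl(A) = ⋂ {C closed : A ⊆ C}. Closed sets containing A: {i, j, k, l}.
Intersecting these: cl(A) = {i, j, k, l}.
∂A = cl(A) ∖ int(A) = {i, j, k, l} ∖ {i, j, l} = {k}.


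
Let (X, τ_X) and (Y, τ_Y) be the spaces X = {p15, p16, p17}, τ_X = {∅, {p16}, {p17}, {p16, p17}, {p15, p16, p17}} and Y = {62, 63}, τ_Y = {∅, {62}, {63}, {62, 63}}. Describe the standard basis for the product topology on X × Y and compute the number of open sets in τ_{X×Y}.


Basis B = {∅ × ∅, {p16} × {62}, {p16} × {63}, {p17} × {62}, {p17} × {63}, {p16} × {62, 63}, {p16, p17} × {62}, {p16, p17} × {63}, {p17} × {62, 63}, {p15, p16, p17} × {62}, {p15, p16, p17} × {63}, {p16, p17} × {62, 63}, {p15, p16, p17} × {62, 63}}; |τ_{X×Y}| = 25.

Enumerate products U × V with U ∈ τ_X, V ∈ τ_Y (deduplicated):
  ∅ × ∅ = {} (∅)
  {p16} × {62} = {(p16,62)}
  {p16} × {63} = {(p16,63)}
  {p17} × {62} = {(p17,62)}
  {p17} × {63} = {(p17,63)}
  {p16} × {62, 63} = {(p16,62), (p16,63)}
  {p16, p17} × {62} = {(p16,62), (p17,62)}
  {p16, p17} × {63} = {(p16,63), (p17,63)}
  {p17} × {62, 63} = {(p17,62), (p17,63)}
  {p15, p16, p17} × {62} = {(p15,62), (p16,62), (p17,62)}
  {p15, p16, p17} × {63} = {(p15,63), (p16,63), (p17,63)}
  {p16, p17} × {62, 63} = {(p16,62), (p16,63), (p17,62), (p17,63)}
  {p15, p16, p17} × {62, 63} = {(p15,62), (p15,63), (p16,62), (p16,63), (p17,62), (p17,63)}
These 13 distinct sets form the basis B.
Close under arbitrary unions to get τ_{X×Y}; counting gives |τ_{X×Y}| = 25.


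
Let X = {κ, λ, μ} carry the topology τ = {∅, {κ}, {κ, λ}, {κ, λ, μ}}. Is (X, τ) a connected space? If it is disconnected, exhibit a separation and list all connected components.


(X, τ) is connected.

Find clopen sets (U ∈ τ with X ∖ U ∈ τ):
  U = ∅, X ∖ U = {κ, λ, μ} — both open, so U is clopen.
  U = {κ, λ, μ}, X ∖ U = ∅ — both open, so U is clopen.
Only trivial clopens (∅ and X) exist, so (X, τ) is connected.
Compute connected components by grouping points that agree on all clopens:
  component: {κ, λ, μ}
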